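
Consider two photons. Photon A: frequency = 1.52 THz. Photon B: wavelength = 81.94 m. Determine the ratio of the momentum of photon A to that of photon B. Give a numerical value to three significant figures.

p_A = 3.360 × 10^-30 kg·m/s (from frequency = 1.52 THz, via p = hf/c).
p_B = 8.086 × 10^-36 kg·m/s (from wavelength = 81.94 m, via p = h/λ).
Ratio = 3.360 × 10^-30 / 8.086 × 10^-36 = 4.15 × 10^5.

4.15 × 10^5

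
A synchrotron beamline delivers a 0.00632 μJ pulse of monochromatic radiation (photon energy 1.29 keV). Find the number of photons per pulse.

Per-photon energy: E = 2.067 × 10^-16 J (from energy = 1.29 keV).
N = E_total / E_photon = 6.32 × 10^-9 J / 2.067 × 10^-16 J = 3.06 × 10^7.

3.06 × 10^7 photons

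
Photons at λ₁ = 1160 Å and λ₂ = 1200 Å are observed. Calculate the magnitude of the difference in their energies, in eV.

0.356 eV

Using E = hc/λ: E₁ = 1.712 × 10^-18 J, E₂ = 1.655 × 10^-18 J.
|ΔE| = |1.712 × 10^-18 − 1.655 × 10^-18| = 5.71 × 10^-20 J = 0.356 eV.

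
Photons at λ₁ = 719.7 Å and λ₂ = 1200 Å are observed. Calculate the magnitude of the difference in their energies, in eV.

Using E = hc/λ: E₁ = 2.7601e-18 J, E₂ = 1.6554e-18 J.
|ΔE| = |2.7601e-18 − 1.6554e-18| = 1.10e-18 J = 6.90 eV.

6.90 eV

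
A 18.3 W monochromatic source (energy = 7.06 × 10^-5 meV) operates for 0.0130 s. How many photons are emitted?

Total energy: E_total = P·t = 18.3 × 0.0130 = 0.2379 J.
Per-photon energy: E = 1.131 × 10^-26 J.
N = E_total / E_photon = 2.10 × 10^25.

2.10 × 10^25 photons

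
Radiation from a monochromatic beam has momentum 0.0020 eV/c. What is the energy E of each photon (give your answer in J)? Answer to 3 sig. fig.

Convert to SI: p = 0.0020 eV/c = 1.0689 × 10^-30 kg·m/s.
Apply E = pc: E = 3.204 × 10^-22 J.
So E ≈ 3.20 × 10^-22 J.

3.20 × 10^-22 J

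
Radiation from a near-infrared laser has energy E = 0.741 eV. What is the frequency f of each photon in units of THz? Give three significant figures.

(h = 6.62607015·10^-34 J·s, 1 eV = 1.602176634·10^-19 J.)
First convert: E = 0.741 eV = 1.1872·10^-19 J.
The photon relation is f = E/h, giving f = 1.792·10^14 Hz.
Converting to THz: f = 179.2 THz ≈ 179 THz.

179 THz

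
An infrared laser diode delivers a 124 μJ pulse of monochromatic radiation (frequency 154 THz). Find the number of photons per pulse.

Per-photon energy: E = 1.020e-19 J (from frequency = 154 THz).
N = E_total / E_photon = 1.24e-4 J / 1.020e-19 J = 1.22e15.

1.22e15 photons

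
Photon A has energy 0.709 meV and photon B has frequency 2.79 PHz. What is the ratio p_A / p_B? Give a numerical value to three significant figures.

6.14 × 10^-5

p_A = 3.789 × 10^-31 kg·m/s (from energy = 0.709 meV, via p = E/c).
p_B = 6.167 × 10^-27 kg·m/s (from frequency = 2.79 PHz, via p = hf/c).
Ratio = 3.789 × 10^-31 / 6.167 × 10^-27 = 6.14 × 10^-5.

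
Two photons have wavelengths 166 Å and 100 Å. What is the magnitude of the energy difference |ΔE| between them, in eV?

49.3 eV

Using E = hc/λ: E₁ = 1.197e-17 J, E₂ = 1.986e-17 J.
|ΔE| = |1.197e-17 − 1.986e-17| = 7.90e-18 J = 49.3 eV.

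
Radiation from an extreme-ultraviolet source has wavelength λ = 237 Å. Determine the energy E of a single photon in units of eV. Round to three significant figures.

Take h = 6.62607015 × 10^-34 J·s, c = 2.99792458 × 10^8 m/s, 1 eV = 1.602176634 × 10^-19 J.
In SI units: λ = 237 Å = 2.37 × 10^-8 m.
Since E = hc/λ for a photon, E = 8.382 × 10^-18 J.
Converting to eV: E = 52.31 eV ≈ 52.3 eV.

52.3 eV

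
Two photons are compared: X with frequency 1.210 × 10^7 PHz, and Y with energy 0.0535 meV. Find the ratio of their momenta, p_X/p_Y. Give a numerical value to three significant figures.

9.35 × 10^11

p_X = 2.674 × 10^-20 kg·m/s (from frequency = 1.210 × 10^7 PHz, via p = hf/c).
p_Y = 2.859 × 10^-32 kg·m/s (from energy = 0.0535 meV, via p = E/c).
Ratio = 2.674 × 10^-20 / 2.859 × 10^-32 = 9.35 × 10^11.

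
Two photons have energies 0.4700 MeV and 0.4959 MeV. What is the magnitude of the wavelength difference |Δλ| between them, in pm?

0.138 pm

Using λ = hc/E: λ₁ = 2.6380 × 10^-12 m, λ₂ = 2.5002 × 10^-12 m.
|Δλ| = |2.6380 × 10^-12 − 2.5002 × 10^-12| = 1.38 × 10^-13 m = 0.138 pm.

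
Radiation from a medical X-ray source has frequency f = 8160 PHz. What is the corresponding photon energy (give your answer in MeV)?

0.0337 MeV

Use h = 6.62607015e-34 J·s, 1 eV = 1.602176634e-19 J.
In SI units: f = 8160 PHz = 8.16e18 Hz.
For a photon E = hf, so E = 5.407e-15 J.
Converting to MeV: E = 0.03375 MeV ≈ 0.0337 MeV.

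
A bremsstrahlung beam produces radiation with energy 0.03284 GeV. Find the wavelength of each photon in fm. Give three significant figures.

37.8 fm

Use h = 6.62607015 × 10^-34 J·s, c = 2.99792458 × 10^8 m/s, 1 eV = 1.602176634 × 10^-19 J.
Convert to SI: E = 0.03284 GeV = 5.2615 × 10^-12 J.
Since λ = hc/E for a photon, λ = 3.775 × 10^-14 m.
Converting to fm: λ = 37.75 fm ≈ 37.8 fm.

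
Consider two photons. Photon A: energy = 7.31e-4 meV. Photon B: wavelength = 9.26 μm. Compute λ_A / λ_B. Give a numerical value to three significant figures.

λ_A = 1.696 m (from energy = 7.31e-4 meV, via λ = hc/E).
λ_B = 9.260e-6 m (from wavelength = 9.26 μm, via λ given directly).
Ratio = 1.696 / 9.260e-6 = 1.83e5.

1.83e5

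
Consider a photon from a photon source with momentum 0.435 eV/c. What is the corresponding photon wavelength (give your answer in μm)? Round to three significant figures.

Convert to SI: p = 0.435 eV/c = 2.3248 × 10^-28 kg·m/s.
Apply λ = h/p: λ = 2.850 × 10^-6 m.
Converting to μm: λ = 2.850 μm ≈ 2.85 μm.

2.85 μm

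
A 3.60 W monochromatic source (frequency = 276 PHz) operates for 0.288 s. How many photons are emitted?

Total energy: E_total = P·t = 3.60 × 0.288 = 1.037 J.
Per-photon energy: E = 1.829 × 10^-16 J.
N = E_total / E_photon = 5.67 × 10^15.

5.67 × 10^15 photons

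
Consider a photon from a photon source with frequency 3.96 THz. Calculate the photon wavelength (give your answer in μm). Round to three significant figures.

Convert to SI: f = 3.96 THz = 3.96e12 Hz.
The photon relation is λ = c/f, giving λ = 7.571e-5 m.
Converting to μm: λ = 75.71 μm ≈ 75.7 μm.

75.7 μm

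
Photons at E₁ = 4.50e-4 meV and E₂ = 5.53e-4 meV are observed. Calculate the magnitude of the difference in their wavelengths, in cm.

51.3 cm

Using λ = hc/E: λ₁ = 2.755 m, λ₂ = 2.242 m.
|Δλ| = |2.755 − 2.242| = 0.513 m = 51.3 cm.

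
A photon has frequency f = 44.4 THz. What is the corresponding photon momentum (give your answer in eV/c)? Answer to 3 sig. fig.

0.184 eV/c

Use h = 6.62607015·10^-34 J·s, c = 2.99792458·10^8 m/s, 1 eV = 1.602176634·10^-19 J.
Convert to SI: f = 44.4 THz = 4.44·10^13 Hz.
For a photon p = hf/c, so p = 9.813·10^-29 kg·m/s.
Converting to eV/c: p = 0.1836 eV/c ≈ 0.184 eV/c.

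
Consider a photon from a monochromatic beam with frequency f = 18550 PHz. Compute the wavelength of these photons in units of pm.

16.2 pm

Convert to SI: f = 18550 PHz = 1.855 × 10^19 Hz.
Apply λ = c/f: λ = 1.616 × 10^-11 m.
Converting to pm: λ = 16.16 pm ≈ 16.2 pm.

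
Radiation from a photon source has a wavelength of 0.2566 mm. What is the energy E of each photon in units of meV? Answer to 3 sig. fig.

First convert: λ = 0.2566 mm = 2.566e-4 m.
Since E = hc/λ for a photon, E = 7.741e-22 J.
Converting to meV: E = 4.832 meV ≈ 4.83 meV.

4.83 meV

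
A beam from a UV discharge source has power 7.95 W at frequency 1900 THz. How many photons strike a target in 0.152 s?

9.60·10^17 photons

Total energy: E_total = P·t = 7.95 × 0.152 = 1.208 J.
Per-photon energy: E = 1.259·10^-18 J.
N = E_total / E_photon = 9.60·10^17.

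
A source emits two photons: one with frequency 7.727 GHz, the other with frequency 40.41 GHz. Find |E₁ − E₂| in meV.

Using E = hf: E₁ = 5.1200 × 10^-24 J, E₂ = 2.6776 × 10^-23 J.
|ΔE| = |5.1200 × 10^-24 − 2.6776 × 10^-23| = 2.17 × 10^-23 J = 0.135 meV.

0.135 meV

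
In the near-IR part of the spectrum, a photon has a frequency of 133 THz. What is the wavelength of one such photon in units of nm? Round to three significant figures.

2250 nm

In SI units: f = 133 THz = 1.33e14 Hz.
Since λ = c/f for a photon, λ = 2.254e-6 m.
Converting to nm: λ = 2254 nm ≈ 2250 nm.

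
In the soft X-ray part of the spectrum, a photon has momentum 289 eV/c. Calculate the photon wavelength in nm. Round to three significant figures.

4.29 nm

(h = 6.62607015e-34 J·s, c = 2.99792458e8 m/s, 1 eV = 1.602176634e-19 J.)
Convert to SI: p = 289 eV/c = 1.5445e-25 kg·m/s.
The photon relation is λ = h/p, giving λ = 4.290e-9 m.
Converting to nm: λ = 4.290 nm ≈ 4.29 nm.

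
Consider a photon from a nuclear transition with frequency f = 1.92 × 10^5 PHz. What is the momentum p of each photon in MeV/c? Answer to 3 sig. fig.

0.794 MeV/c

Convert to SI: f = 1.92 × 10^5 PHz = 1.92 × 10^20 Hz.
The photon relation is p = hf/c, giving p = 4.244 × 10^-22 kg·m/s.
Converting to MeV/c: p = 0.7940 MeV/c ≈ 0.794 MeV/c.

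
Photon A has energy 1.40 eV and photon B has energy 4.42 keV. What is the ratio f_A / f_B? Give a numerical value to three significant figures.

3.17e-4

f_A = 3.385e14 Hz (from energy = 1.40 eV, via f = E/h).
f_B = 1.069e18 Hz (from energy = 4.42 keV, via f = E/h).
Ratio = 3.385e14 / 1.069e18 = 3.17e-4.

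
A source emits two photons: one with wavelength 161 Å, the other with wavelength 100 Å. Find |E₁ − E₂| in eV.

Using E = hc/λ: E₁ = 1.234e-17 J, E₂ = 1.986e-17 J.
|ΔE| = |1.234e-17 − 1.986e-17| = 7.53e-18 J = 47.0 eV.

47.0 eV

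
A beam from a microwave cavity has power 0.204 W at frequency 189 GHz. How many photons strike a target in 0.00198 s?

3.23e18 photons

Total energy: E_total = P·t = 0.204 × 0.00198 = 4.039e-4 J.
Per-photon energy: E = 1.252e-22 J.
N = E_total / E_photon = 3.23e18.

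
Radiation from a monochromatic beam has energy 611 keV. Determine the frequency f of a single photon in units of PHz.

1.48·10^5 PHz

First convert: E = 611 keV = 9.7893·10^-14 J.
Since f = E/h for a photon, f = 1.477·10^20 Hz.
Converting to PHz: f = 147700 PHz ≈ 1.48·10^5 PHz.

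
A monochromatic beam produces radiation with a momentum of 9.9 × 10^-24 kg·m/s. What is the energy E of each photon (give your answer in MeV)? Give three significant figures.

0.0185 MeV

For a photon E = pc, so E = 2.968 × 10^-15 J.
Converting to MeV: E = 0.01852 MeV ≈ 0.0185 MeV.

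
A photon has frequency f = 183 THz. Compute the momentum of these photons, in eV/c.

0.757 eV/c

(h = 6.62607015e-34 J·s, c = 2.99792458e8 m/s, 1 eV = 1.602176634e-19 J.)
First convert: f = 183 THz = 1.83e14 Hz.
Since p = hf/c for a photon, p = 4.045e-28 kg·m/s.
Converting to eV/c: p = 0.7568 eV/c ≈ 0.757 eV/c.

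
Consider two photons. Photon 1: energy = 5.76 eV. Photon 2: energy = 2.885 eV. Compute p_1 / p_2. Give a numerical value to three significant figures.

2.00

p_1 = 3.078 × 10^-27 kg·m/s (from energy = 5.76 eV, via p = E/c).
p_2 = 1.542 × 10^-27 kg·m/s (from energy = 2.885 eV, via p = E/c).
Ratio = 3.078 × 10^-27 / 1.542 × 10^-27 = 2.00.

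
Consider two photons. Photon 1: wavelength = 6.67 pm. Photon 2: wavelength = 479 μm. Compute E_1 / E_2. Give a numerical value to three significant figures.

7.18e7

E_1 = 2.978e-14 J (from wavelength = 6.67 pm, via E = hc/λ).
E_2 = 4.147e-22 J (from wavelength = 479 μm, via E = hc/λ).
Ratio = 2.978e-14 / 4.147e-22 = 7.18e7.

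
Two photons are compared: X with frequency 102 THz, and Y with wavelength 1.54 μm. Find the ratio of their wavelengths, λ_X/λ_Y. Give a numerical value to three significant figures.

λ_X = 2.939e-6 m (from frequency = 102 THz, via λ = c/f).
λ_Y = 1.540e-6 m (from wavelength = 1.54 μm, via λ given directly).
Ratio = 2.939e-6 / 1.540e-6 = 1.91.

1.91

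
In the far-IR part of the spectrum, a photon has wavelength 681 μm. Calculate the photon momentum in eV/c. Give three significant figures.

Take h = 6.62607015 × 10^-34 J·s, c = 2.99792458 × 10^8 m/s, 1 eV = 1.602176634 × 10^-19 J.
In SI units: λ = 681 μm = 6.81 × 10^-4 m.
Since p = h/λ for a photon, p = 9.730 × 10^-31 kg·m/s.
Converting to eV/c: p = 0.001821 eV/c ≈ 1.82 × 10^-3 eV/c.

1.82 × 10^-3 eV/c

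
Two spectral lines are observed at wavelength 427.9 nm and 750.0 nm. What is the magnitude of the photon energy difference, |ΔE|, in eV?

1.24 eV

Using E = hc/λ: E₁ = 4.6423e-19 J, E₂ = 2.6486e-19 J.
|ΔE| = |4.6423e-19 − 2.6486e-19| = 1.99e-19 J = 1.24 eV.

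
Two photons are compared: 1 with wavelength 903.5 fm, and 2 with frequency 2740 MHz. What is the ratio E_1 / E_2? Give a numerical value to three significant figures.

1.21 × 10^11

E_1 = 2.199 × 10^-13 J (from wavelength = 903.5 fm, via E = hc/λ).
E_2 = 1.816 × 10^-24 J (from frequency = 2740 MHz, via E = hf).
Ratio = 2.199 × 10^-13 / 1.816 × 10^-24 = 1.21 × 10^11.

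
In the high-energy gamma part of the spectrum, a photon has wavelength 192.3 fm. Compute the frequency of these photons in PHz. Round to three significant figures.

1.56e6 PHz

Use c = 2.99792458e8 m/s.
In SI units: λ = 192.3 fm = 1.923e-13 m.
Since f = c/λ for a photon, f = 1.559e21 Hz.
Converting to PHz: f = 1.559e6 PHz ≈ 1.56e6 PHz.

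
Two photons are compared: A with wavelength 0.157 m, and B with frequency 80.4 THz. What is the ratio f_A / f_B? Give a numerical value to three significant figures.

f_A = 1.910 × 10^9 Hz (from wavelength = 0.157 m, via f = c/λ).
f_B = 8.040 × 10^13 Hz (from frequency = 80.4 THz, via f given directly).
Ratio = 1.910 × 10^9 / 8.040 × 10^13 = 2.38 × 10^-5.

2.38 × 10^-5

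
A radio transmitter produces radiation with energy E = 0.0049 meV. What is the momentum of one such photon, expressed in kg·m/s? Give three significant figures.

(c = 2.99792458e8 m/s, 1 eV = 1.602176634e-19 J.)
Convert to SI: E = 0.0049 meV = 7.8507e-25 J.
The photon relation is p = E/c, giving p = 2.619e-33 kg·m/s.
So p ≈ 2.62e-33 kg·m/s.

2.62e-33 kg·m/s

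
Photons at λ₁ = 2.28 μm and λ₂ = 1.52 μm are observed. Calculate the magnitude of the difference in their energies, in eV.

0.272 eV

Using E = hc/λ: E₁ = 8.712·10^-20 J, E₂ = 1.307·10^-19 J.
|ΔE| = |8.712·10^-20 − 1.307·10^-19| = 4.36·10^-20 J = 0.272 eV.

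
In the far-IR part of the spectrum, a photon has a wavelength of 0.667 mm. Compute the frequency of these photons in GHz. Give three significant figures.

449 GHz

In SI units: λ = 0.667 mm = 6.67e-4 m.
For a photon f = c/λ, so f = 4.495e11 Hz.
Converting to GHz: f = 449.5 GHz ≈ 449 GHz.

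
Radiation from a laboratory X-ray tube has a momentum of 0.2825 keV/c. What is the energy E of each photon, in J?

Use c = 2.99792458e8 m/s, 1 eV = 1.602176634e-19 J.
In SI units: p = 0.2825 keV/c = 1.5098e-25 kg·m/s.
The photon relation is E = pc, giving E = 4.526e-17 J.
So E ≈ 4.53e-17 J.

4.53e-17 J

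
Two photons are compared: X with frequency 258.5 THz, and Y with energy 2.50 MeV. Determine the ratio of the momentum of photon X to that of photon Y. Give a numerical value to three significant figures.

4.28 × 10^-7

p_X = 5.713 × 10^-28 kg·m/s (from frequency = 258.5 THz, via p = hf/c).
p_Y = 1.336 × 10^-21 kg·m/s (from energy = 2.50 MeV, via p = E/c).
Ratio = 5.713 × 10^-28 / 1.336 × 10^-21 = 4.28 × 10^-7.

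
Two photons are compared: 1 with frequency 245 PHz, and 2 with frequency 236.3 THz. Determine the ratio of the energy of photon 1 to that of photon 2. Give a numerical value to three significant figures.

E_1 = 1.623·10^-16 J (from frequency = 245 PHz, via E = hf).
E_2 = 1.566·10^-19 J (from frequency = 236.3 THz, via E = hf).
Ratio = 1.623·10^-16 / 1.566·10^-19 = 1040.

1040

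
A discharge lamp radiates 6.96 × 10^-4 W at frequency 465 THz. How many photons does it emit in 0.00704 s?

Total energy: E_total = P·t = 6.96 × 10^-4 × 0.00704 = 4.900 × 10^-6 J.
Per-photon energy: E = 3.081 × 10^-19 J.
N = E_total / E_photon = 1.59 × 10^13.

1.59 × 10^13 photons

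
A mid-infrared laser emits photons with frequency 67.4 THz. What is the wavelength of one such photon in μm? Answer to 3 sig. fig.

4.45 μm

In SI units: f = 67.4 THz = 6.74e13 Hz.
Since λ = c/f for a photon, λ = 4.448e-6 m.
Converting to μm: λ = 4.448 μm ≈ 4.45 μm.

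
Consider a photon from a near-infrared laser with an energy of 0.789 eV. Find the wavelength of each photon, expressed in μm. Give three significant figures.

Take h = 6.62607015 × 10^-34 J·s, c = 2.99792458 × 10^8 m/s, 1 eV = 1.602176634 × 10^-19 J.
First convert: E = 0.789 eV = 1.2641 × 10^-19 J.
For a photon λ = hc/E, so λ = 1.571 × 10^-6 m.
Converting to μm: λ = 1.571 μm ≈ 1.57 μm.

1.57 μm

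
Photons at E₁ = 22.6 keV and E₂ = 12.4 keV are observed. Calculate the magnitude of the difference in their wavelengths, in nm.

0.0451 nm

Using λ = hc/E: λ₁ = 5.486e-11 m, λ₂ = 9.999e-11 m.
|Δλ| = |5.486e-11 − 9.999e-11| = 4.51e-11 m = 0.0451 nm.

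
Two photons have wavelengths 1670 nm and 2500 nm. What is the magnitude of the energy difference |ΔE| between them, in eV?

Using E = hc/λ: E₁ = 1.189·10^-19 J, E₂ = 7.946·10^-20 J.
|ΔE| = |1.189·10^-19 − 7.946·10^-20| = 3.95·10^-20 J = 0.246 eV.

0.246 eV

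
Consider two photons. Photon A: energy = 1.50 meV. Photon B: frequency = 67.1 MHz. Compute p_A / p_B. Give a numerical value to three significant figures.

5410

p_A = 8.016 × 10^-31 kg·m/s (from energy = 1.50 meV, via p = E/c).
p_B = 1.483 × 10^-34 kg·m/s (from frequency = 67.1 MHz, via p = hf/c).
Ratio = 8.016 × 10^-31 / 1.483 × 10^-34 = 5410.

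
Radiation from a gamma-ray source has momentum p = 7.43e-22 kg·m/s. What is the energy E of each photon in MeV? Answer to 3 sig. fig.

1.39 MeV

The photon relation is E = pc, giving E = 2.227e-13 J.
Converting to MeV: E = 1.390 MeV ≈ 1.39 MeV.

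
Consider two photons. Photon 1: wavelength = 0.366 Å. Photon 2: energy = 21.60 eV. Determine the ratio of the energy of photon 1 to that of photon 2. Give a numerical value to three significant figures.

1570

E_1 = 5.427 × 10^-15 J (from wavelength = 0.366 Å, via E = hc/λ).
E_2 = 3.461 × 10^-18 J (from energy = 21.60 eV, via E given directly).
Ratio = 5.427 × 10^-15 / 3.461 × 10^-18 = 1570.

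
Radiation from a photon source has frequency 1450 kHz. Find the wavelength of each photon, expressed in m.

207 m

Use c = 2.99792458e8 m/s.
Convert to SI: f = 1450 kHz = 1.45e6 Hz.
Apply λ = c/f: λ = 206.8 m.
So λ ≈ 207 m.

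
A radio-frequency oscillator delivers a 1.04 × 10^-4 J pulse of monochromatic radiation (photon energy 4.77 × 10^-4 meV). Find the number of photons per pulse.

Per-photon energy: E = 7.642 × 10^-26 J (from energy = 4.77 × 10^-4 meV).
N = E_total / E_photon = 1.04 × 10^-4 J / 7.642 × 10^-26 J = 1.36 × 10^21.

1.36 × 10^21 photons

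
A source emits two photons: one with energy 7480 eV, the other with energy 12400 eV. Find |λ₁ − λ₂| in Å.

Using λ = hc/E: λ₁ = 1.658 × 10^-10 m, λ₂ = 9.999 × 10^-11 m.
|Δλ| = |1.658 × 10^-10 − 9.999 × 10^-11| = 6.58 × 10^-11 m = 0.658 Å.

0.658 Å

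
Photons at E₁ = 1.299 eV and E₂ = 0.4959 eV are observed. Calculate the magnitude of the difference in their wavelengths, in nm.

1550 nm

Using λ = hc/E: λ₁ = 9.5446·10^-7 m, λ₂ = 2.5002·10^-6 m.
|Δλ| = |9.5446·10^-7 − 2.5002·10^-6| = 1.55·10^-6 m = 1550 nm.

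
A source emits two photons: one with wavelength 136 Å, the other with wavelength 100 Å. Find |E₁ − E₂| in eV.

Using E = hc/λ: E₁ = 1.461 × 10^-17 J, E₂ = 1.986 × 10^-17 J.
|ΔE| = |1.461 × 10^-17 − 1.986 × 10^-17| = 5.26 × 10^-18 J = 32.8 eV.

32.8 eV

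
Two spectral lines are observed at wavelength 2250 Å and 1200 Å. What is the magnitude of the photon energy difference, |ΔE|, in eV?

4.82 eV

Using E = hc/λ: E₁ = 8.8286e-19 J, E₂ = 1.6554e-18 J.
|ΔE| = |8.8286e-19 − 1.6554e-18| = 7.73e-19 J = 4.82 eV.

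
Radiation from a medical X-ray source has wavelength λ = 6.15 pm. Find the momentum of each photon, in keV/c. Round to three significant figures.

202 keV/c

Use h = 6.62607015 × 10^-34 J·s, c = 2.99792458 × 10^8 m/s, 1 eV = 1.602176634 × 10^-19 J.
First convert: λ = 6.15 pm = 6.15 × 10^-12 m.
The photon relation is p = h/λ, giving p = 1.077 × 10^-22 kg·m/s.
Converting to keV/c: p = 201.6 keV/c ≈ 202 keV/c.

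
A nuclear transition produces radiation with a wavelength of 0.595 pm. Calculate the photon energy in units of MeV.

2.08 MeV

In SI units: λ = 0.595 pm = 5.95e-13 m.
Since E = hc/λ for a photon, E = 3.339e-13 J.
Converting to MeV: E = 2.084 MeV ≈ 2.08 MeV.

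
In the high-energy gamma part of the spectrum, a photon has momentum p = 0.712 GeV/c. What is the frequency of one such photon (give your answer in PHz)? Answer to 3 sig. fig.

1.72 × 10^8 PHz

Use h = 6.62607015 × 10^-34 J·s, c = 2.99792458 × 10^8 m/s, 1 eV = 1.602176634 × 10^-19 J.
First convert: p = 0.712 GeV/c = 3.8051 × 10^-19 kg·m/s.
The photon relation is f = pc/h, giving f = 1.722 × 10^23 Hz.
Converting to PHz: f = 1.722 × 10^8 PHz ≈ 1.72 × 10^8 PHz.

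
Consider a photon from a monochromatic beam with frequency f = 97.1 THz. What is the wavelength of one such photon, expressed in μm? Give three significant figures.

First convert: f = 97.1 THz = 9.71·10^13 Hz.
For a photon λ = c/f, so λ = 3.087·10^-6 m.
Converting to μm: λ = 3.087 μm ≈ 3.09 μm.

3.09 μm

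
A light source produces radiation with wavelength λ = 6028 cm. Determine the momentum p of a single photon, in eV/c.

(h = 6.62607015e-34 J·s, c = 2.99792458e8 m/s, 1 eV = 1.602176634e-19 J.)
In SI units: λ = 6028 cm = 60.28 m.
Apply p = h/λ: p = 1.099e-35 kg·m/s.
Converting to eV/c: p = 2.057e-8 eV/c ≈ 2.06e-8 eV/c.

2.06e-8 eV/c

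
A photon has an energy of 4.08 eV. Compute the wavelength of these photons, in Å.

Convert to SI: E = 4.08 eV = 6.5369 × 10^-19 J.
The photon relation is λ = hc/E, giving λ = 3.039 × 10^-7 m.
Converting to Å: λ = 3039 Å ≈ 3040 Å.

3040 Å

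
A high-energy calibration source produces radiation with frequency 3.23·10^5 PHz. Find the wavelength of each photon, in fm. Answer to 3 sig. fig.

Convert to SI: f = 3.23·10^5 PHz = 3.23·10^20 Hz.
The photon relation is λ = c/f, giving λ = 9.282·10^-13 m.
Converting to fm: λ = 928.2 fm ≈ 928 fm.

928 fm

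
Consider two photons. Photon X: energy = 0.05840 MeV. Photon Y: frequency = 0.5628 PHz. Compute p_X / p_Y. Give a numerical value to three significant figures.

p_X = 3.121e-23 kg·m/s (from energy = 0.05840 MeV, via p = E/c).
p_Y = 1.244e-27 kg·m/s (from frequency = 0.5628 PHz, via p = hf/c).
Ratio = 3.121e-23 / 1.244e-27 = 2.51e4.

2.51e4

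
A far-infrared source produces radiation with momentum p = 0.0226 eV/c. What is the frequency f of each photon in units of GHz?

Take h = 6.62607015e-34 J·s, c = 2.99792458e8 m/s, 1 eV = 1.602176634e-19 J.
In SI units: p = 0.0226 eV/c = 1.2078e-29 kg·m/s.
For a photon f = pc/h, so f = 5.465e12 Hz.
Converting to GHz: f = 5465 GHz ≈ 5460 GHz.

5460 GHz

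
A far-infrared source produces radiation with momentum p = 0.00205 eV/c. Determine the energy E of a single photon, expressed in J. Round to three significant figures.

3.28e-22 J

Take c = 2.99792458e8 m/s, 1 eV = 1.602176634e-19 J.
In SI units: p = 0.00205 eV/c = 1.0956e-30 kg·m/s.
Since E = pc for a photon, E = 3.284e-22 J.
So E ≈ 3.28e-22 J.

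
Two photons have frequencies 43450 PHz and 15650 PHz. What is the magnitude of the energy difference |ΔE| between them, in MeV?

0.115 MeV

Using E = hf: E₁ = 2.8790e-14 J, E₂ = 1.0370e-14 J.
|ΔE| = |2.8790e-14 − 1.0370e-14| = 1.84e-14 J = 0.115 MeV.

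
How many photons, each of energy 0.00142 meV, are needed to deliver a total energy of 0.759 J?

Per-photon energy: E = 2.275 × 10^-25 J (from energy = 0.00142 meV).
N = E_total / E_photon = 0.759 J / 2.275 × 10^-25 J = 3.34 × 10^24.

3.34 × 10^24 photons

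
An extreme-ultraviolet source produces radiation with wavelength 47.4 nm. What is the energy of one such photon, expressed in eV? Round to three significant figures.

Take h = 6.62607015e-34 J·s, c = 2.99792458e8 m/s, 1 eV = 1.602176634e-19 J.
First convert: λ = 47.4 nm = 4.74e-8 m.
Apply E = hc/λ: E = 4.191e-18 J.
Converting to eV: E = 26.16 eV ≈ 26.2 eV.

26.2 eV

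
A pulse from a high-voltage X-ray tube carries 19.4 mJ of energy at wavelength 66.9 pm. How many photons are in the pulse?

6.53 × 10^12 photons

Per-photon energy: E = 2.969 × 10^-15 J (from wavelength = 66.9 pm).
N = E_total / E_photon = 0.0194 J / 2.969 × 10^-15 J = 6.53 × 10^12.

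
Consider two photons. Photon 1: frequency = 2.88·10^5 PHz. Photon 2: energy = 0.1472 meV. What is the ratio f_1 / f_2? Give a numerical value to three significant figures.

f_1 = 2.880·10^20 Hz (from frequency = 2.88·10^5 PHz, via f given directly).
f_2 = 3.559·10^10 Hz (from energy = 0.1472 meV, via f = E/h).
Ratio = 2.880·10^20 / 3.559·10^10 = 8.09·10^9.

8.09·10^9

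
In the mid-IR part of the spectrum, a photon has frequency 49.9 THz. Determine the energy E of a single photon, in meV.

In SI units: f = 49.9 THz = 4.99 × 10^13 Hz.
Since E = hf for a photon, E = 3.306 × 10^-20 J.
Converting to meV: E = 206.4 meV ≈ 206 meV.

206 meV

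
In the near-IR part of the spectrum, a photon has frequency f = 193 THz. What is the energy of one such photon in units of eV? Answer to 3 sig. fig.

0.798 eV

(h = 6.62607015·10^-34 J·s, 1 eV = 1.602176634·10^-19 J.)
Convert to SI: f = 193 THz = 1.93·10^14 Hz.
Apply E = hf: E = 1.279·10^-19 J.
Converting to eV: E = 0.7982 eV ≈ 0.798 eV.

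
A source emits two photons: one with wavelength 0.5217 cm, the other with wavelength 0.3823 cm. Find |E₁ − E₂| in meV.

Using E = hc/λ: E₁ = 3.8076e-23 J, E₂ = 5.1960e-23 J.
|ΔE| = |3.8076e-23 − 5.1960e-23| = 1.39e-23 J = 0.0867 meV.

0.0867 meV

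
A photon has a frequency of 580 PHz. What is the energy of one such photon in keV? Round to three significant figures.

2.40 keV

First convert: f = 580 PHz = 5.8e17 Hz.
For a photon E = hf, so E = 3.843e-16 J.
Converting to keV: E = 2.399 keV ≈ 2.40 keV.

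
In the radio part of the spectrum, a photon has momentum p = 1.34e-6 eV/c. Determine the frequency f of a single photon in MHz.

324 MHz

(h = 6.62607015e-34 J·s, c = 2.99792458e8 m/s, 1 eV = 1.602176634e-19 J.)
First convert: p = 1.34e-6 eV/c = 7.1613e-34 kg·m/s.
The photon relation is f = pc/h, giving f = 3.240e8 Hz.
Converting to MHz: f = 324.0 MHz ≈ 324 MHz.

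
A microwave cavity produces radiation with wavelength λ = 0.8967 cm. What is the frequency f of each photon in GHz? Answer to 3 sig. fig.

Take c = 2.99792458·10^8 m/s.
First convert: λ = 0.8967 cm = 0.008967 m.
Since f = c/λ for a photon, f = 3.343·10^10 Hz.
Converting to GHz: f = 33.43 GHz ≈ 33.4 GHz.

33.4 GHz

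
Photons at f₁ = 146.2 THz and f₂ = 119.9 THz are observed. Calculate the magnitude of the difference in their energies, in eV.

0.109 eV

Using E = hf: E₁ = 9.6873e-20 J, E₂ = 7.9447e-20 J.
|ΔE| = |9.6873e-20 − 7.9447e-20| = 1.74e-20 J = 0.109 eV.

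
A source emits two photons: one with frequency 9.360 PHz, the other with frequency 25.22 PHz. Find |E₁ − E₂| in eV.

Using E = hf: E₁ = 6.2020 × 10^-18 J, E₂ = 1.6711 × 10^-17 J.
|ΔE| = |6.2020 × 10^-18 − 1.6711 × 10^-17| = 1.05 × 10^-17 J = 65.6 eV.

65.6 eV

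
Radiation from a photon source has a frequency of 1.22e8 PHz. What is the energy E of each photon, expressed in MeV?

Use h = 6.62607015e-34 J·s, 1 eV = 1.602176634e-19 J.
Convert to SI: f = 1.22e8 PHz = 1.22e23 Hz.
The photon relation is E = hf, giving E = 8.084e-11 J.
Converting to MeV: E = 504.6 MeV ≈ 505 MeV.

505 MeV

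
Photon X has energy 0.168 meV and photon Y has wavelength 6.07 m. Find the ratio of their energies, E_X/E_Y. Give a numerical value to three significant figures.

822

E_X = 2.692e-23 J (from energy = 0.168 meV, via E given directly).
E_Y = 3.273e-26 J (from wavelength = 6.07 m, via E = hc/λ).
Ratio = 2.692e-23 / 3.273e-26 = 822.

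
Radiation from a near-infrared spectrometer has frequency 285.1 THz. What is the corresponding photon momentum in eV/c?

1.18 eV/c

Use h = 6.62607015 × 10^-34 J·s, c = 2.99792458 × 10^8 m/s, 1 eV = 1.602176634 × 10^-19 J.
First convert: f = 285.1 THz = 2.851 × 10^14 Hz.
Apply p = hf/c: p = 6.301 × 10^-28 kg·m/s.
Converting to eV/c: p = 1.179 eV/c ≈ 1.18 eV/c.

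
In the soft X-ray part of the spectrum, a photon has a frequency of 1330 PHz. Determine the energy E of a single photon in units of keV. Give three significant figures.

5.50 keV

Take h = 6.62607015 × 10^-34 J·s, 1 eV = 1.602176634 × 10^-19 J.
First convert: f = 1330 PHz = 1.33 × 10^18 Hz.
For a photon E = hf, so E = 8.813 × 10^-16 J.
Converting to keV: E = 5.500 keV ≈ 5.50 keV.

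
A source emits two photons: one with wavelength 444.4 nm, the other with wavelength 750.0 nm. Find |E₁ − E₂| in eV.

Using E = hc/λ: E₁ = 4.4700·10^-19 J, E₂ = 2.6486·10^-19 J.
|ΔE| = |4.4700·10^-19 − 2.6486·10^-19| = 1.82·10^-19 J = 1.14 eV.

1.14 eV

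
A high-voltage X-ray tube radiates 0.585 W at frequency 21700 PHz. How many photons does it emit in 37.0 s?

1.51e15 photons

Total energy: E_total = P·t = 0.585 × 37.0 = 21.64 J.
Per-photon energy: E = 1.438e-14 J.
N = E_total / E_photon = 1.51e15.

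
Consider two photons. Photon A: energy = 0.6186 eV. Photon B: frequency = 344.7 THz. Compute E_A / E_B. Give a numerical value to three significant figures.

0.434

E_A = 9.911e-20 J (from energy = 0.6186 eV, via E given directly).
E_B = 2.284e-19 J (from frequency = 344.7 THz, via E = hf).
Ratio = 9.911e-20 / 2.284e-19 = 0.434.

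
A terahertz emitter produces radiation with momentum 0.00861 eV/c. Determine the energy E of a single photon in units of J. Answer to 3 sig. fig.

1.38 × 10^-21 J

Use c = 2.99792458 × 10^8 m/s, 1 eV = 1.602176634 × 10^-19 J.
In SI units: p = 0.00861 eV/c = 4.6014 × 10^-30 kg·m/s.
The photon relation is E = pc, giving E = 1.379 × 10^-21 J.
So E ≈ 1.38 × 10^-21 J.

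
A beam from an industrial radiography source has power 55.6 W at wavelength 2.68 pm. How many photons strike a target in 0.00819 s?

6.14e12 photons

Total energy: E_total = P·t = 55.6 × 0.00819 = 0.4554 J.
Per-photon energy: E = 7.412e-14 J.
N = E_total / E_photon = 6.14e12.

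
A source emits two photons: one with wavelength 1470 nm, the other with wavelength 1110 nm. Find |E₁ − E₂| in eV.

Using E = hc/λ: E₁ = 1.351e-19 J, E₂ = 1.790e-19 J.
|ΔE| = |1.351e-19 − 1.790e-19| = 4.38e-20 J = 0.274 eV.

0.274 eV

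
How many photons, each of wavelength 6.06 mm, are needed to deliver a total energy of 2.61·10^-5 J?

Per-photon energy: E = 3.278·10^-23 J (from wavelength = 6.06 mm).
N = E_total / E_photon = 2.61·10^-5 J / 3.278·10^-23 J = 7.96·10^17.

7.96·10^17 photons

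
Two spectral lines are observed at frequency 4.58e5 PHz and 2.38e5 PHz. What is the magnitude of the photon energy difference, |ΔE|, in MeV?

Using E = hf: E₁ = 3.035e-13 J, E₂ = 1.577e-13 J.
|ΔE| = |3.035e-13 − 1.577e-13| = 1.46e-13 J = 0.910 MeV.

0.910 MeV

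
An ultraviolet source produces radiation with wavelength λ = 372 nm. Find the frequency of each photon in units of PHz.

0.806 PHz

Convert to SI: λ = 372 nm = 3.72 × 10^-7 m.
For a photon f = c/λ, so f = 8.059 × 10^14 Hz.
Converting to PHz: f = 0.8059 PHz ≈ 0.806 PHz.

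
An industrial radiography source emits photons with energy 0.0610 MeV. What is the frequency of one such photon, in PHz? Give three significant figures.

1.47 × 10^4 PHz

Convert to SI: E = 0.0610 MeV = 9.7733 × 10^-15 J.
The photon relation is f = E/h, giving f = 1.475 × 10^19 Hz.
Converting to PHz: f = 14750 PHz ≈ 1.47 × 10^4 PHz.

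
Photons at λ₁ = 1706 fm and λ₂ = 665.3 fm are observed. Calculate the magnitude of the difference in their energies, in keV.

1140 keV

Using E = hc/λ: E₁ = 1.1644·10^-13 J, E₂ = 2.9858·10^-13 J.
|ΔE| = |1.1644·10^-13 − 2.9858·10^-13| = 1.82·10^-13 J = 1140 keV.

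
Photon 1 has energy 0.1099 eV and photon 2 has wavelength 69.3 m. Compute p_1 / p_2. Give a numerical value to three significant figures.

p_1 = 5.873e-29 kg·m/s (from energy = 0.1099 eV, via p = E/c).
p_2 = 9.561e-36 kg·m/s (from wavelength = 69.3 m, via p = h/λ).
Ratio = 5.873e-29 / 9.561e-36 = 6.14e6.

6.14e6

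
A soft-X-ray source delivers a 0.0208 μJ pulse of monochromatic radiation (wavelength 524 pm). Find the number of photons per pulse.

5.49 × 10^7 photons

Per-photon energy: E = 3.791 × 10^-16 J (from wavelength = 524 pm).
N = E_total / E_photon = 2.08 × 10^-8 J / 3.791 × 10^-16 J = 5.49 × 10^7.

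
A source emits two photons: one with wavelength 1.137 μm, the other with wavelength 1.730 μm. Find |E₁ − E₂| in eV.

Using E = hc/λ: E₁ = 1.7471e-19 J, E₂ = 1.1482e-19 J.
|ΔE| = |1.7471e-19 − 1.1482e-19| = 5.99e-20 J = 0.374 eV.

0.374 eV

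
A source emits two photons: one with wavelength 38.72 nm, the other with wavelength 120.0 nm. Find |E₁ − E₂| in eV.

21.7 eV

Using E = hc/λ: E₁ = 5.1303 × 10^-18 J, E₂ = 1.6554 × 10^-18 J.
|ΔE| = |5.1303 × 10^-18 − 1.6554 × 10^-18| = 3.47 × 10^-18 J = 21.7 eV.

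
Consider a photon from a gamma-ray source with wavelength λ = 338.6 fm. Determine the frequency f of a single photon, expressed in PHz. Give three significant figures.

First convert: λ = 338.6 fm = 3.386e-13 m.
Apply f = c/λ: f = 8.854e20 Hz.
Converting to PHz: f = 885400 PHz ≈ 8.85e5 PHz.

8.85e5 PHz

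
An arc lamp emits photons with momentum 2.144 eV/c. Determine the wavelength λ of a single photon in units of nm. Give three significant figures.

In SI units: p = 2.144 eV/c = 1.1458 × 10^-27 kg·m/s.
For a photon λ = h/p, so λ = 5.783 × 10^-7 m.
Converting to nm: λ = 578.3 nm ≈ 578 nm.

578 nm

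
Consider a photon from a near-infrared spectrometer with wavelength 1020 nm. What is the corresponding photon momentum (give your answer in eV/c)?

(h = 6.62607015e-34 J·s, c = 2.99792458e8 m/s, 1 eV = 1.602176634e-19 J.)
In SI units: λ = 1020 nm = 1.02e-6 m.
For a photon p = h/λ, so p = 6.496e-28 kg·m/s.
Converting to eV/c: p = 1.216 eV/c ≈ 1.22 eV/c.

1.22 eV/c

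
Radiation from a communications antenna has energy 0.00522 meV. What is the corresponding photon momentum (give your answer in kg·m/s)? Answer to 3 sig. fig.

First convert: E = 0.00522 meV = 8.3634e-25 J.
For a photon p = E/c, so p = 2.790e-33 kg·m/s.
So p ≈ 2.79e-33 kg·m/s.

2.79e-33 kg·m/s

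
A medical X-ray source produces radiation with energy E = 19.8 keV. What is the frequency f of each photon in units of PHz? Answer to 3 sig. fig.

4790 PHz

Take h = 6.62607015 × 10^-34 J·s, 1 eV = 1.602176634 × 10^-19 J.
Convert to SI: E = 19.8 keV = 3.1723 × 10^-15 J.
The photon relation is f = E/h, giving f = 4.788 × 10^18 Hz.
Converting to PHz: f = 4788 PHz ≈ 4790 PHz.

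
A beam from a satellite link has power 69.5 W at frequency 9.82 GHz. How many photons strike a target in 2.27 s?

2.42e25 photons

Total energy: E_total = P·t = 69.5 × 2.27 = 157.8 J.
Per-photon energy: E = 6.507e-24 J.
N = E_total / E_photon = 2.42e25.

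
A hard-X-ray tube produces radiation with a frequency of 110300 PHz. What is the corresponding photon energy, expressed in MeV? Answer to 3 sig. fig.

0.456 MeV

Take h = 6.62607015e-34 J·s, 1 eV = 1.602176634e-19 J.
In SI units: f = 110300 PHz = 1.103e20 Hz.
The photon relation is E = hf, giving E = 7.309e-14 J.
Converting to MeV: E = 0.4562 MeV ≈ 0.456 MeV.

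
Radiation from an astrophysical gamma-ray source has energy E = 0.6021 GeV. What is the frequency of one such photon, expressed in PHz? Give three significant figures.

Use h = 6.62607015·10^-34 J·s, 1 eV = 1.602176634·10^-19 J.
Convert to SI: E = 0.6021 GeV = 9.6467·10^-11 J.
Apply f = E/h: f = 1.456·10^23 Hz.
Converting to PHz: f = 1.456·10^8 PHz ≈ 1.46·10^8 PHz.

1.46·10^8 PHz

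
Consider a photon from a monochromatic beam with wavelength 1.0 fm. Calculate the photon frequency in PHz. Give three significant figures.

In SI units: λ = 1.0 fm = 1.0e-15 m.
Apply f = c/λ: f = 2.998e23 Hz.
Converting to PHz: f = 2.998e8 PHz ≈ 3.00e8 PHz.

3.00e8 PHz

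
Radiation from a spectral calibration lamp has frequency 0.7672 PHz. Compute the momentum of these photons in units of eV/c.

In SI units: f = 0.7672 PHz = 7.672e14 Hz.
For a photon p = hf/c, so p = 1.696e-27 kg·m/s.
Converting to eV/c: p = 3.173 eV/c ≈ 3.17 eV/c.

3.17 eV/c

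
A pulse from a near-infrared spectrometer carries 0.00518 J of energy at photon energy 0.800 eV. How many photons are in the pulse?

Per-photon energy: E = 1.282e-19 J (from energy = 0.800 eV).
N = E_total / E_photon = 0.00518 J / 1.282e-19 J = 4.04e16.

4.04e16 photons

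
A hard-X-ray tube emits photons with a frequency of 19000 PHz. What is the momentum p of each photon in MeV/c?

Take h = 6.62607015e-34 J·s, c = 2.99792458e8 m/s, 1 eV = 1.602176634e-19 J.
Convert to SI: f = 19000 PHz = 1.90e19 Hz.
Since p = hf/c for a photon, p = 4.199e-23 kg·m/s.
Converting to MeV/c: p = 0.07858 MeV/c ≈ 0.0786 MeV/c.

0.0786 MeV/c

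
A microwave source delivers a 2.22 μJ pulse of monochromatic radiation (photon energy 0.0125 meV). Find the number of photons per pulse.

Per-photon energy: E = 2.003 × 10^-24 J (from energy = 0.0125 meV).
N = E_total / E_photon = 2.22 × 10^-6 J / 2.003 × 10^-24 J = 1.11 × 10^18.

1.11 × 10^18 photons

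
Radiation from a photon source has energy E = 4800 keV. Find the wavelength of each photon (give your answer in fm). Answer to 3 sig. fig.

(h = 6.62607015e-34 J·s, c = 2.99792458e8 m/s, 1 eV = 1.602176634e-19 J.)
In SI units: E = 4800 keV = 7.6904e-13 J.
The photon relation is λ = hc/E, giving λ = 2.583e-13 m.
Converting to fm: λ = 258.3 fm ≈ 258 fm.

258 fm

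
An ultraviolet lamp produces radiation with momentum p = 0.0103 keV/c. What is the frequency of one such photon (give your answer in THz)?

2490 THz

Use h = 6.62607015 × 10^-34 J·s, c = 2.99792458 × 10^8 m/s, 1 eV = 1.602176634 × 10^-19 J.
Convert to SI: p = 0.0103 keV/c = 5.5046 × 10^-27 kg·m/s.
Since f = pc/h for a photon, f = 2.491 × 10^15 Hz.
Converting to THz: f = 2491 THz ≈ 2490 THz.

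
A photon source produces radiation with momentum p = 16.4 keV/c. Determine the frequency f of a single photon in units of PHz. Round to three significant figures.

3970 PHz

Convert to SI: p = 16.4 keV/c = 8.7646 × 10^-24 kg·m/s.
For a photon f = pc/h, so f = 3.966 × 10^18 Hz.
Converting to PHz: f = 3966 PHz ≈ 3970 PHz.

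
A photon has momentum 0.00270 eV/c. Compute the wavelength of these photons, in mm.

Convert to SI: p = 0.00270 eV/c = 1.4430e-30 kg·m/s.
For a photon λ = h/p, so λ = 4.592e-4 m.
Converting to mm: λ = 0.4592 mm ≈ 0.459 mm.

0.459 mm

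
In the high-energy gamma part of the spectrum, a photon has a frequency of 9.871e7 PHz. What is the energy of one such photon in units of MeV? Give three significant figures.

Use h = 6.62607015e-34 J·s, 1 eV = 1.602176634e-19 J.
Convert to SI: f = 9.871e7 PHz = 9.871e22 Hz.
Since E = hf for a photon, E = 6.541e-11 J.
Converting to MeV: E = 408.2 MeV ≈ 408 MeV.

408 MeV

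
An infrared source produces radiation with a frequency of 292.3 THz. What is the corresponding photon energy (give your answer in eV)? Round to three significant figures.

1.21 eV

(h = 6.62607015·10^-34 J·s, 1 eV = 1.602176634·10^-19 J.)
Convert to SI: f = 292.3 THz = 2.923·10^14 Hz.
Since E = hf for a photon, E = 1.937·10^-19 J.
Converting to eV: E = 1.209 eV ≈ 1.21 eV.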